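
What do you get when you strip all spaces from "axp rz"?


Input string: 'axp rz'
Operation: remove all spaces
Words: 'axp', 'rz'
Join without spaces: axprz


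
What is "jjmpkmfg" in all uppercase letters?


Input string: 'jjmpkmfg'
Operation: convert each letter to uppercase
Mapping: 'j'->'J', 'j'->'J', 'm'->'M', 'p'->'P', 'k'->'K', 'm'->'M', 'f'->'F', 'g'->'G'
Result: JJMPKMFG


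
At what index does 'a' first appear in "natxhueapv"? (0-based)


Input string: 'natxhueapv'
Target: 'a'
Scanning left to right: s[0]='n', s[1]='a'
First match at index: 1


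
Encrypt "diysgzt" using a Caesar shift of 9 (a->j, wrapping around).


Input: 'diysgzt', shift = 9
Operation: for each letter, (position + 9) mod 26
Mapping: 'd'(3+9=12)->'m', 'i'(8+9=17)->'r', 'y'(24+9=33, 33 mod 26=7)->'h', 's'(18+9=27, 27 mod 26=1)->'b', 'g'(6+9=15)->'p', 'z'(25+9=34, 34 mod 26=8)->'i', 't'(19+9=28, 28 mod 26=2)->'c'
Result: mrhbpic


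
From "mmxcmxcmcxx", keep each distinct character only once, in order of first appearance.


Input: 'mmxcmxcmcxx'
Operation: keep first occurrence of each character
Scan: s[0]='m' new -> keep; s[1]='m' seen -> skip; s[2]='x' new -> keep; s[3]='c' new -> keep; s[4]='m' seen -> skip; s[5]='x' seen -> skip; s[6]='c' seen -> skip; s[7]='m' seen -> skip; s[8]='c' seen -> skip; s[9]='x' seen -> skip; s[10]='x' seen -> skip
Result: mxc


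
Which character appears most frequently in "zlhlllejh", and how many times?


Input: 'zlhlllejh'
Operation: tally each character
Counts: 'e':1, 'h':2, 'j':1, 'l':4, 'z':1
Maximum: 'l' appears 4 times


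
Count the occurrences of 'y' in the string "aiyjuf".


Input string: 'aiyjuf'
Target character: 'y'
Scan each position: s[2]='y'
Matches found at indices: 2
Total: 1


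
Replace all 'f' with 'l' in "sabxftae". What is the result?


Input string: 'sabxftae'
Operation: replace 'f' with 'l'
Positions of 'f': 4
After replacement: sabxltae


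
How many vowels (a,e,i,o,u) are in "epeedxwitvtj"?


Input string: 'epeedxwitvtj'
Operation: count vowels (a, e, i, o, u)
Scan: s[0]='e' (vowel), s[1]='p', s[2]='e' (vowel), s[3]='e' (vowel), s[4]='d', s[5]='x', s[6]='w', s[7]='i' (vowel), s[8]='t', s[9]='v', s[10]='t', s[11]='j'
Vowels found: 4
Result: 4


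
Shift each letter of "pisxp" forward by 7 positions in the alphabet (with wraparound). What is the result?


Input: 'pisxp', shift = 7
Operation: for each letter, (position + 7) mod 26
Mapping: 'p'(15+7=22)->'w', 'i'(8+7=15)->'p', 's'(18+7=25)->'z', 'x'(23+7=30, 30 mod 26=4)->'e', 'p'(15+7=22)->'w'
Result: wpzew


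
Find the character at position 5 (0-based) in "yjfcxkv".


Input string: 'yjfcxkv'
Operation: get character at index 5
Index mapping: s[0]='y', s[1]='j', s[2]='f', s[3]='c', s[4]='x', s[5]='k'
Result: 'k'


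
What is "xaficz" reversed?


Input string: 'xaficz'
Operation: reverse character order
Original order: 'x' -> 'a' -> 'f' -> 'i' -> 'c' -> 'z'
Reversed order: 'z' -> 'c' -> 'i' -> 'f' -> 'a' -> 'x'
Result: zcifax


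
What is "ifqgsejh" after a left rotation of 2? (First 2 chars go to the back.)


Input: 'ifqgsejh', shift = 2
Operation: split at index 2 and swap parts
Front part s[0:2] = 'if'
Back part s[2:] = 'qgsejh'
Rotated = back + front = 'qgsejh' + 'if'
Result: qgsejhif


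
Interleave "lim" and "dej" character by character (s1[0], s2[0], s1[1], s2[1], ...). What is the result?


String 1: 'lim'
String 2: 'dej'
Operation: alternate characters
Pairs: 'l'+'d', 'i'+'e', 'm'+'j'
Result: ldiemj


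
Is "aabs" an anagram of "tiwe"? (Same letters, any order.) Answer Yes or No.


String 1: 'tiwe' -> sorted: 'eitw'
String 2: 'aabs' -> sorted: 'aabs'
Compare sorted forms: 'eitw' != 'aabs'
Anagram: No


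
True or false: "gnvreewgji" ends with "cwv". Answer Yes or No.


Input string: 'gnvreewgji'
Suffix to check: 'cwv'
Last 3 characters of input: 'gji'
Match: False
Result: No


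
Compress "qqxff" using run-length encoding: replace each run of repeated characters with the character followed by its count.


Input: 'qqxff'
Operation: identify consecutive runs
Runs: 'qq' -> q2, 'x' -> x1, 'ff' -> f2
Encoded: q2x1f2


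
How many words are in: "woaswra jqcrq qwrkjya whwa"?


Input string: 'woaswra jqcrq qwrkjya whwa'
Operation: split by spaces
Words found: 'woaswra', 'jqcrq', 'qwrkjya', 'whwa'
Word count: 4


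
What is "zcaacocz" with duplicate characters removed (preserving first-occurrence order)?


Input: 'zcaacocz'
Operation: keep first occurrence of each character
Scan: s[0]='z' new -> keep; s[1]='c' new -> keep; s[2]='a' new -> keep; s[3]='a' seen -> skip; s[4]='c' seen -> skip; s[5]='o' new -> keep; s[6]='c' seen -> skip; s[7]='z' seen -> skip
Result: zcao


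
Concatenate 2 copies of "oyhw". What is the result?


Input string: 'oyhw'
Operation: repeat 2 times
Concatenation: 'oyhw' + 'oyhw'
Result: oyhwoyhw


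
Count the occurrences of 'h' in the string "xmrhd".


Input string: 'xmrhd'
Target character: 'h'
Scan each position: s[3]='h'
Matches found at indices: 3
Total: 1


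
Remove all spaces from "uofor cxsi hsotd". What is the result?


Input string: 'uofor cxsi hsotd'
Operation: remove all spaces
Words: 'uofor', 'cxsi', 'hsotd'
Join without spaces: uoforcxsihsotd


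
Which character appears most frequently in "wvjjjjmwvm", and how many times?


Input: 'wvjjjjmwvm'
Operation: tally each character
Counts: 'j':4, 'm':2, 'v':2, 'w':2
Maximum: 'j' appears 4 times


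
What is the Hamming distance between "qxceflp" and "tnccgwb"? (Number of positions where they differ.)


String 1: 'qxceflp'
String 2: 'tnccgwb'
Compare each position: pos 0: 'q'!='t', pos 1: 'x'!='n', pos 2: 'c'=='c', pos 3: 'e'!='c', pos 4: 'f'!='g', pos 5: 'l'!='w', pos 6: 'p'!='b'
Differing positions: 6
Hamming distance: 6


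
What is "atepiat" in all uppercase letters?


Input string: 'atepiat'
Operation: convert each letter to uppercase
Mapping: 'a'->'A', 't'->'T', 'e'->'E', 'p'->'P', 'i'->'I', 'a'->'A', 't'->'T'
Result: ATEPIAT


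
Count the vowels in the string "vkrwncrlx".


Input string: 'vkrwncrlx'
Operation: count vowels (a, e, i, o, u)
Scan: s[0]='v', s[1]='k', s[2]='r', s[3]='w', s[4]='n', s[5]='c', s[6]='r', s[7]='l', s[8]='x'
Vowels found: 0
Result: 0


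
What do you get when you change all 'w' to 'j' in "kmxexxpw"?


Input string: 'kmxexxpw'
Operation: replace 'w' with 'j'
Positions of 'w': 7
After replacement: kmxexxpj


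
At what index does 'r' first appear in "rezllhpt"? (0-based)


Input string: 'rezllhpt'
Target: 'r'
Scanning left to right: s[0]='r'
First match at index: 0


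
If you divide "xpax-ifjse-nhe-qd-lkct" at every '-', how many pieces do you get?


Input string: 'xpax-ifjse-nhe-qd-lkct'
Delimiter: '-'
Split result: 'xpax', 'ifjse', 'nhe', 'qd', 'lkct'
Number of parts: 5


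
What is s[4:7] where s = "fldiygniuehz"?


Input string: 'fldiygniuehz'
Operation: slice [4:7]
Extract characters: s[4]='y', s[5]='g', s[6]='n'
Result: ygn


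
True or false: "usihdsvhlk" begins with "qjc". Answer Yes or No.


Input string: 'usihdsvhlk'
Prefix to check: 'qjc'
First 3 characters of input: 'usi'
Match: False
Result: No


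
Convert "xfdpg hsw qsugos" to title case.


Input string: 'xfdpg hsw qsugos'
Operation: capitalize first letter of each word
Word transformations: 'xfdpg'->'Xfdpg', 'hsw'->'Hsw', 'qsugos'->'Qsugos'
Result: Xfdpg Hsw Qsugos


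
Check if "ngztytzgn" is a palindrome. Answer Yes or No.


Input string: 'ngztytzgn'
Reversed: 'ngztytzgn'
Compare pairs: s[0]='n' vs s[8]='n' (match), s[1]='g' vs s[7]='g' (match), s[2]='z' vs s[6]='z' (match), s[3]='t' vs s[5]='t' (match)
Palindrome: Yes


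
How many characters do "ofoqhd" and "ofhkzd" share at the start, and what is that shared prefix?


String 1: 'ofoqhd'
String 2: 'ofhkzd'
Compare position by position:
pos 0: 'o' vs 'o' match
pos 1: 'f' vs 'f' match
pos 2: 'o' vs 'h' differ -> stop
Longest common prefix: "of" (length 2)


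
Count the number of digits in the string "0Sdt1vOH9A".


Input string: '0Sdt1vOH9A'
Operation: count digit characters (0-9)
Scan: '0'(digit), 'S', 'd', 't', '1'(digit), 'v', 'O', 'H', '9'(digit), 'A'
Digits found: 3
Result: 3


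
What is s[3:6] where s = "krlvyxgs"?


Input string: 'krlvyxgs'
Operation: slice [3:6]
Extract characters: s[3]='v', s[4]='y', s[5]='x'
Result: vyx


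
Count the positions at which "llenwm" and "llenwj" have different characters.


String 1: 'llenwm'
String 2: 'llenwj'
Compare each position: pos 0: 'l'=='l', pos 1: 'l'=='l', pos 2: 'e'=='e', pos 3: 'n'=='n', pos 4: 'w'=='w', pos 5: 'm'!='j'
Differing positions: 1
Hamming distance: 1


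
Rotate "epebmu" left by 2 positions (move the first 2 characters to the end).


Input: 'epebmu', shift = 2
Operation: split at index 2 and swap parts
Front part s[0:2] = 'ep'
Back part s[2:] = 'ebmu'
Rotated = back + front = 'ebmu' + 'ep'
Result: ebmuep


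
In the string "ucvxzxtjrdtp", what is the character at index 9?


Input string: 'ucvxzxtjrdtp'
Operation: get character at index 9
Index mapping: s[0]='u', s[1]='c', s[2]='v', s[3]='x', s[4]='z', s[5]='x', s[6]='t', s[7]='j', s[8]='r', s[9]='d'
Result: 'd'


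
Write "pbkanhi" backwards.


Input string: 'pbkanhi'
Operation: reverse character order
Original order: 'p' -> 'b' -> 'k' -> 'a' -> 'n' -> 'h' -> 'i'
Reversed order: 'i' -> 'h' -> 'n' -> 'a' -> 'k' -> 'b' -> 'p'
Result: ihnakbp


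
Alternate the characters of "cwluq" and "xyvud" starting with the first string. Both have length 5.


String 1: 'cwluq'
String 2: 'xyvud'
Operation: alternate characters
Pairs: 'c'+'x', 'w'+'y', 'l'+'v', 'u'+'u', 'q'+'d'
Result: cxwylvuuqd


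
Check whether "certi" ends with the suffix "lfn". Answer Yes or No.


Input string: 'certi'
Suffix to check: 'lfn'
Last 3 characters of input: 'rti'
Match: False
Result: No


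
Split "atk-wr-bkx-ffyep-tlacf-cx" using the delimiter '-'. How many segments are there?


Input string: 'atk-wr-bkx-ffyep-tlacf-cx'
Delimiter: '-'
Split result: 'atk', 'wr', 'bkx', 'ffyep', 'tlacf', 'cx'
Number of parts: 6


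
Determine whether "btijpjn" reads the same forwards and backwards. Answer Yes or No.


Input string: 'btijpjn'
Reversed: 'njpjitb'
Compare pairs: s[0]='b' vs s[6]='n' (mismatch), s[1]='t' vs s[5]='j' (mismatch), s[2]='i' vs s[4]='p' (mismatch)
Palindrome: No


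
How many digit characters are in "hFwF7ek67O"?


Input string: 'hFwF7ek67O'
Operation: count digit characters (0-9)
Scan: 'h', 'F', 'w', 'F', '7'(digit), 'e', 'k', '6'(digit), '7'(digit), 'O'
Digits found: 3
Result: 3


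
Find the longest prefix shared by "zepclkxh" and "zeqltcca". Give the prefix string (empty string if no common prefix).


String 1: 'zepclkxh'
String 2: 'zeqltcca'
Compare position by position:
pos 0: 'z' vs 'z' match
pos 1: 'e' vs 'e' match
pos 2: 'p' vs 'q' differ -> stop
Longest common prefix: "ze" (length 2)


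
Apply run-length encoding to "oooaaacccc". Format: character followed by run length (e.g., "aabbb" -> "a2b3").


Input: 'oooaaacccc'
Operation: identify consecutive runs
Runs: 'ooo' -> o3, 'aaa' -> a3, 'cccc' -> c4
Encoded: o3a3c4


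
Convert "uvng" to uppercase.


Input string: 'uvng'
Operation: convert each letter to uppercase
Mapping: 'u'->'U', 'v'->'V', 'n'->'N', 'g'->'G'
Result: UVNG


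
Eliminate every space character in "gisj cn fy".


Input string: 'gisj cn fy'
Operation: remove all spaces
Words: 'gisj', 'cn', 'fy'
Join without spaces: gisjcnfy


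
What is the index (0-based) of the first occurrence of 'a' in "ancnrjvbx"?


Input string: 'ancnrjvbx'
Target: 'a'
Scanning left to right: s[0]='a'
First match at index: 0


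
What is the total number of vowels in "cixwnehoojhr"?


Input string: 'cixwnehoojhr'
Operation: count vowels (a, e, i, o, u)
Scan: s[0]='c', s[1]='i' (vowel), s[2]='x', s[3]='w', s[4]='n', s[5]='e' (vowel), s[6]='h', s[7]='o' (vowel), s[8]='o' (vowel), s[9]='j', s[10]='h', s[11]='r'
Vowels found: 4
Result: 4


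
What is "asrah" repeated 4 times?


Input string: 'asrah'
Operation: repeat 4 times
Concatenation: 'asrah' + 'asrah' + 'asrah' + 'asrah'
Result: asrahasrahasrahasrah


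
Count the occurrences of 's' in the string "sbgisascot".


Input string: 'sbgisascot'
Target character: 's'
Scan each position: s[0]='s', s[4]='s', s[6]='s'
Matches found at indices: 0, 4, 6
Total: 3


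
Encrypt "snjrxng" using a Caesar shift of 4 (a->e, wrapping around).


Input: 'snjrxng', shift = 4
Operation: for each letter, (position + 4) mod 26
Mapping: 's'(18+4=22)->'w', 'n'(13+4=17)->'r', 'j'(9+4=13)->'n', 'r'(17+4=21)->'v', 'x'(23+4=27, 27 mod 26=1)->'b', 'n'(13+4=17)->'r', 'g'(6+4=10)->'k'
Result: wrnvbrk


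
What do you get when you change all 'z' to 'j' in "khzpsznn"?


Input string: 'khzpsznn'
Operation: replace 'z' with 'j'
Positions of 'z': 2, 5
After replacement: khjpsjnn


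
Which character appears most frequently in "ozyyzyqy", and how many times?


Input: 'ozyyzyqy'
Operation: tally each character
Counts: 'o':1, 'q':1, 'y':4, 'z':2
Maximum: 'y' appears 4 times


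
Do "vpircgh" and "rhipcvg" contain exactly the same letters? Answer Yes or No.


String 1: 'vpircgh' -> sorted: 'cghiprv'
String 2: 'rhipcvg' -> sorted: 'cghiprv'
Compare sorted forms: 'cghiprv' == 'cghiprv'
Anagram: Yes


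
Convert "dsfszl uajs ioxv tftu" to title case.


Input string: 'dsfszl uajs ioxv tftu'
Operation: capitalize first letter of each word
Word transformations: 'dsfszl'->'Dsfszl', 'uajs'->'Uajs', 'ioxv'->'Ioxv', 'tftu'->'Tftu'
Result: Dsfszl Uajs Ioxv Tftu


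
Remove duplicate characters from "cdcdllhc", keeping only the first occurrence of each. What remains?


Input: 'cdcdllhc'
Operation: keep first occurrence of each character
Scan: s[0]='c' new -> keep; s[1]='d' new -> keep; s[2]='c' seen -> skip; s[3]='d' seen -> skip; s[4]='l' new -> keep; s[5]='l' seen -> skip; s[6]='h' new -> keep; s[7]='c' seen -> skip
Result: cdlh


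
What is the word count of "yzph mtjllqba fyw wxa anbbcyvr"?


Input string: 'yzph mtjllqba fyw wxa anbbcyvr'
Operation: split by spaces
Words found: 'yzph', 'mtjllqba', 'fyw', 'wxa', 'anbbcyvr'
Word count: 5


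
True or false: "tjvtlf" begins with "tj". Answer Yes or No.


Input string: 'tjvtlf'
Prefix to check: 'tj'
First 2 characters of input: 'tj'
Match: True
Result: Yes


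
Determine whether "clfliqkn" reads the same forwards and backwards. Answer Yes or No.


Input string: 'clfliqkn'
Reversed: 'nkqilflc'
Compare pairs: s[0]='c' vs s[7]='n' (mismatch), s[1]='l' vs s[6]='k' (mismatch), s[2]='f' vs s[5]='q' (mismatch), s[3]='l' vs s[4]='i' (mismatch)
Palindrome: No


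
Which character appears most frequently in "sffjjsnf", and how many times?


Input: 'sffjjsnf'
Operation: tally each character
Counts: 'f':3, 'j':2, 'n':1, 's':2
Maximum: 'f' appears 3 times


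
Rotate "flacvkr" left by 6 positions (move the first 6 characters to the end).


Input: 'flacvkr', shift = 6
Operation: split at index 6 and swap parts
Front part s[0:6] = 'flacvk'
Back part s[6:] = 'r'
Rotated = back + front = 'r' + 'flacvk'
Result: rflacvk


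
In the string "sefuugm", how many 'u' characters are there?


Input string: 'sefuugm'
Target character: 'u'
Scan each position: s[3]='u', s[4]='u'
Matches found at indices: 3, 4
Total: 2


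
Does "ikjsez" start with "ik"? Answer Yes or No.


Input string: 'ikjsez'
Prefix to check: 'ik'
First 2 characters of input: 'ik'
Match: True
Result: Yes


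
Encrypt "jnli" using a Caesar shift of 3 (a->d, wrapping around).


Input: 'jnli', shift = 3
Operation: for each letter, (position + 3) mod 26
Mapping: 'j'(9+3=12)->'m', 'n'(13+3=16)->'q', 'l'(11+3=14)->'o', 'i'(8+3=11)->'l'
Result: mqol


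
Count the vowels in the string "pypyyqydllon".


Input string: 'pypyyqydllon'
Operation: count vowels (a, e, i, o, u)
Scan: s[0]='p', s[1]='y', s[2]='p', s[3]='y', s[4]='y', s[5]='q', s[6]='y', s[7]='d', s[8]='l', s[9]='l', s[10]='o' (vowel), s[11]='n'
Vowels found: 1
Result: 1


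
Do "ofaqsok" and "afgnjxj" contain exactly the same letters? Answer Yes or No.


String 1: 'ofaqsok' -> sorted: 'afkooqs'
String 2: 'afgnjxj' -> sorted: 'afgjjnx'
Compare sorted forms: 'afkooqs' != 'afgjjnx'
Anagram: No


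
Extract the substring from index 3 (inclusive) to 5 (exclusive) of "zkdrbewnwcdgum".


Input string: 'zkdrbewnwcdgum'
Operation: slice [3:5]
Extract characters: s[3]='r', s[4]='b'
Result: rb


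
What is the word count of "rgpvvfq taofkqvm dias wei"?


Input string: 'rgpvvfq taofkqvm dias wei'
Operation: split by spaces
Words found: 'rgpvvfq', 'taofkqvm', 'dias', 'wei'
Word count: 4


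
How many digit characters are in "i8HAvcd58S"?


Input string: 'i8HAvcd58S'
Operation: count digit characters (0-9)
Scan: 'i', '8'(digit), 'H', 'A', 'v', 'c', 'd', '5'(digit), '8'(digit), 'S'
Digits found: 3
Result: 3


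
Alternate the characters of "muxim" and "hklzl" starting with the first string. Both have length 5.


String 1: 'muxim'
String 2: 'hklzl'
Operation: alternate characters
Pairs: 'm'+'h', 'u'+'k', 'x'+'l', 'i'+'z', 'm'+'l'
Result: mhukxlizml


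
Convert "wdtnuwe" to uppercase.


Input string: 'wdtnuwe'
Operation: convert each letter to uppercase
Mapping: 'w'->'W', 'd'->'D', 't'->'T', 'n'->'N', 'u'->'U', 'w'->'W', 'e'->'E'
Result: WDTNUWE


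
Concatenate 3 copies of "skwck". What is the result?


Input string: 'skwck'
Operation: repeat 3 times
Concatenation: 'skwck' + 'skwck' + 'skwck'
Result: skwckskwckskwck


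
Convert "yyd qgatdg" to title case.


Input string: 'yyd qgatdg'
Operation: capitalize first letter of each word
Word transformations: 'yyd'->'Yyd', 'qgatdg'->'Qgatdg'
Result: Yyd Qgatdg


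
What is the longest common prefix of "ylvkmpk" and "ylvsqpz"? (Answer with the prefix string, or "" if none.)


String 1: 'ylvkmpk'
String 2: 'ylvsqpz'
Compare position by position:
pos 0: 'y' vs 'y' match
pos 1: 'l' vs 'l' match
pos 2: 'v' vs 'v' match
pos 3: 'k' vs 's' differ -> stop
Longest common prefix: "ylv" (length 3)


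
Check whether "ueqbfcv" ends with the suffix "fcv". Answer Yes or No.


Input string: 'ueqbfcv'
Suffix to check: 'fcv'
Last 3 characters of input: 'fcv'
Match: True
Result: Yes


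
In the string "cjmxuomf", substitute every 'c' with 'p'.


Input string: 'cjmxuomf'
Operation: replace 'c' with 'p'
Positions of 'c': 0
After replacement: pjmxuomf


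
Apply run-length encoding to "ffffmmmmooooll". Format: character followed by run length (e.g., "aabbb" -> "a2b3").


Input: 'ffffmmmmooooll'
Operation: identify consecutive runs
Runs: 'ffff' -> f4, 'mmmm' -> m4, 'oooo' -> o4, 'll' -> l2
Encoded: f4m4o4l2


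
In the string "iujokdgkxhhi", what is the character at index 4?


Input string: 'iujokdgkxhhi'
Operation: get character at index 4
Index mapping: s[0]='i', s[1]='u', s[2]='j', s[3]='o', s[4]='k'
Result: 'k'


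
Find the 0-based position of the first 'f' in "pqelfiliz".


Input string: 'pqelfiliz'
Target: 'f'
Scanning left to right: s[0]='p', s[1]='q', s[2]='e', s[3]='l', s[4]='f'
First match at index: 4


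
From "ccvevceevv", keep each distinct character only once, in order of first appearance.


Input: 'ccvevceevv'
Operation: keep first occurrence of each character
Scan: s[0]='c' new -> keep; s[1]='c' seen -> skip; s[2]='v' new -> keep; s[3]='e' new -> keep; s[4]='v' seen -> skip; s[5]='c' seen -> skip; s[6]='e' seen -> skip; s[7]='e' seen -> skip; s[8]='v' seen -> skip; s[9]='v' seen -> skip
Result: cve


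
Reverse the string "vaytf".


Input string: 'vaytf'
Operation: reverse character order
Original order: 'v' -> 'a' -> 'y' -> 't' -> 'f'
Reversed order: 'f' -> 't' -> 'y' -> 'a' -> 'v'
Result: ftyav


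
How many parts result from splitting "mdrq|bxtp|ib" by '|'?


Input string: 'mdrq|bxtp|ib'
Delimiter: '|'
Split result: 'mdrq', 'bxtp', 'ib'
Number of parts: 3


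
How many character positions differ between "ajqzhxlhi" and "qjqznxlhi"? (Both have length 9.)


String 1: 'ajqzhxlhi'
String 2: 'qjqznxlhi'
Compare each position: pos 0: 'a'!='q', pos 1: 'j'=='j', pos 2: 'q'=='q', pos 3: 'z'=='z', pos 4: 'h'!='n', pos 5: 'x'=='x', pos 6: 'l'=='l', pos 7: 'h'=='h', pos 8: 'i'=='i'
Differing positions: 2
Hamming distance: 2


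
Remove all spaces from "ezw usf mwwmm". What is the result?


Input string: 'ezw usf mwwmm'
Operation: remove all spaces
Words: 'ezw', 'usf', 'mwwmm'
Join without spaces: ezwusfmwwmm


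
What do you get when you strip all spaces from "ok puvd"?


Input string: 'ok puvd'
Operation: remove all spaces
Words: 'ok', 'puvd'
Join without spaces: okpuvd


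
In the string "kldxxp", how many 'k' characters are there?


Input string: 'kldxxp'
Target character: 'k'
Scan each position: s[0]='k'
Matches found at indices: 0
Total: 1


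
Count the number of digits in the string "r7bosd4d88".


Input string: 'r7bosd4d88'
Operation: count digit characters (0-9)
Scan: 'r', '7'(digit), 'b', 'o', 's', 'd', '4'(digit), 'd', '8'(digit), '8'(digit)
Digits found: 4
Result: 4


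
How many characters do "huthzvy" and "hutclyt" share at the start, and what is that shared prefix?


String 1: 'huthzvy'
String 2: 'hutclyt'
Compare position by position:
pos 0: 'h' vs 'h' match
pos 1: 'u' vs 'u' match
pos 2: 't' vs 't' match
pos 3: 'h' vs 'c' differ -> stop
Longest common prefix: "hut" (length 3)


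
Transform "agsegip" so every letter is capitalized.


Input string: 'agsegip'
Operation: convert each letter to uppercase
Mapping: 'a'->'A', 'g'->'G', 's'->'S', 'e'->'E', 'g'->'G', 'i'->'I', 'p'->'P'
Result: AGSEGIP


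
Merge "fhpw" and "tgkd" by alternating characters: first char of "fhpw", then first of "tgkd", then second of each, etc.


String 1: 'fhpw'
String 2: 'tgkd'
Operation: alternate characters
Pairs: 'f'+'t', 'h'+'g', 'p'+'k', 'w'+'d'
Result: fthgpkwd


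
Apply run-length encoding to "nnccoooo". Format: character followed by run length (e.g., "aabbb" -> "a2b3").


Input: 'nnccoooo'
Operation: identify consecutive runs
Runs: 'nn' -> n2, 'cc' -> c2, 'oooo' -> o4
Encoded: n2c2o4


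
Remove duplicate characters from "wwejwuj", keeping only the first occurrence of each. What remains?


Input: 'wwejwuj'
Operation: keep first occurrence of each character
Scan: s[0]='w' new -> keep; s[1]='w' seen -> skip; s[2]='e' new -> keep; s[3]='j' new -> keep; s[4]='w' seen -> skip; s[5]='u' new -> keep; s[6]='j' seen -> skip
Result: weju


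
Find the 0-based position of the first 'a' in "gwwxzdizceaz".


Input string: 'gwwxzdizceaz'
Target: 'a'
Scanning left to right: s[0]='g', s[1]='w', s[2]='w', s[3]='x', s[4]='z', s[5]='d', s[6]='i', s[7]='z', s[8]='c', s[9]='e', s[10]='a'
First match at index: 10


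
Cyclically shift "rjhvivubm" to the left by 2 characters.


Input: 'rjhvivubm', shift = 2
Operation: split at index 2 and swap parts
Front part s[0:2] = 'rj'
Back part s[2:] = 'hvivubm'
Rotated = back + front = 'hvivubm' + 'rj'
Result: hvivubmrj


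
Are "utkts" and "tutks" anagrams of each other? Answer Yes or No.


String 1: 'utkts' -> sorted: 'ksttu'
String 2: 'tutks' -> sorted: 'ksttu'
Compare sorted forms: 'ksttu' == 'ksttu'
Anagram: Yes


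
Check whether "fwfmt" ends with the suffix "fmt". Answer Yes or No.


Input string: 'fwfmt'
Suffix to check: 'fmt'
Last 3 characters of input: 'fmt'
Match: True
Result: Yes


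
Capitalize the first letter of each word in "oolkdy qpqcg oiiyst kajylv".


Input string: 'oolkdy qpqcg oiiyst kajylv'
Operation: capitalize first letter of each word
Word transformations: 'oolkdy'->'Oolkdy', 'qpqcg'->'Qpqcg', 'oiiyst'->'Oiiyst', 'kajylv'->'Kajylv'
Result: Oolkdy Qpqcg Oiiyst Kajylv


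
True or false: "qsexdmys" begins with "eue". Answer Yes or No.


Input string: 'qsexdmys'
Prefix to check: 'eue'
First 3 characters of input: 'qse'
Match: False
Result: No


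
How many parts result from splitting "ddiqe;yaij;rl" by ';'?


Input string: 'ddiqe;yaij;rl'
Delimiter: ';'
Split result: 'ddiqe', 'yaij', 'rl'
Number of parts: 3


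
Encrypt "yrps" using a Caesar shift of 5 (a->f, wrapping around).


Input: 'yrps', shift = 5
Operation: for each letter, (position + 5) mod 26
Mapping: 'y'(24+5=29, 29 mod 26=3)->'d', 'r'(17+5=22)->'w', 'p'(15+5=20)->'u', 's'(18+5=23)->'x'
Result: dwux


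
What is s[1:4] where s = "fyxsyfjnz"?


Input string: 'fyxsyfjnz'
Operation: slice [1:4]
Extract characters: s[1]='y', s[2]='x', s[3]='s'
Result: yxs


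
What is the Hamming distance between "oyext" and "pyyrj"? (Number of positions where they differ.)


String 1: 'oyext'
String 2: 'pyyrj'
Compare each position: pos 0: 'o'!='p', pos 1: 'y'=='y', pos 2: 'e'!='y', pos 3: 'x'!='r', pos 4: 't'!='j'
Differing positions: 4
Hamming distance: 4


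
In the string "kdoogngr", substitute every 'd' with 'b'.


Input string: 'kdoogngr'
Operation: replace 'd' with 'b'
Positions of 'd': 1
After replacement: kboogngr


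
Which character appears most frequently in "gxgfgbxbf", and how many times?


Input: 'gxgfgbxbf'
Operation: tally each character
Counts: 'b':2, 'f':2, 'g':3, 'x':2
Maximum: 'g' appears 3 times


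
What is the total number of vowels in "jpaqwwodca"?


Input string: 'jpaqwwodca'
Operation: count vowels (a, e, i, o, u)
Scan: s[0]='j', s[1]='p', s[2]='a' (vowel), s[3]='q', s[4]='w', s[5]='w', s[6]='o' (vowel), s[7]='d', s[8]='c', s[9]='a' (vowel)
Vowels found: 3
Result: 3


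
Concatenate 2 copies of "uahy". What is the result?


Input string: 'uahy'
Operation: repeat 2 times
Concatenation: 'uahy' + 'uahy'
Result: uahyuahy


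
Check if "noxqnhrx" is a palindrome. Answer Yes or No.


Input string: 'noxqnhrx'
Reversed: 'xrhnqxon'
Compare pairs: s[0]='n' vs s[7]='x' (mismatch), s[1]='o' vs s[6]='r' (mismatch), s[2]='x' vs s[5]='h' (mismatch), s[3]='q' vs s[4]='n' (mismatch)
Palindrome: No


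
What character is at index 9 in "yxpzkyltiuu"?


Input string: 'yxpzkyltiuu'
Operation: get character at index 9
Index mapping: s[0]='y', s[1]='x', s[2]='p', s[3]='z', s[4]='k', s[5]='y', s[6]='l', s[7]='t', s[8]='i', s[9]='u'
Result: 'u'


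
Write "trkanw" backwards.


Input string: 'trkanw'
Operation: reverse character order
Original order: 't' -> 'r' -> 'k' -> 'a' -> 'n' -> 'w'
Reversed order: 'w' -> 'n' -> 'a' -> 'k' -> 'r' -> 't'
Result: wnakrt


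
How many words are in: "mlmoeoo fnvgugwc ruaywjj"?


Input string: 'mlmoeoo fnvgugwc ruaywjj'
Operation: split by spaces
Words found: 'mlmoeoo', 'fnvgugwc', 'ruaywjj'
Word count: 3


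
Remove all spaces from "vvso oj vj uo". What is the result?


Input string: 'vvso oj vj uo'
Operation: remove all spaces
Words: 'vvso', 'oj', 'vj', 'uo'
Join without spaces: vvsoojvjuo


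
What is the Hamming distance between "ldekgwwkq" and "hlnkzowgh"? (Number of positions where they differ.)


String 1: 'ldekgwwkq'
String 2: 'hlnkzowgh'
Compare each position: pos 0: 'l'!='h', pos 1: 'd'!='l', pos 2: 'e'!='n', pos 3: 'k'=='k', pos 4: 'g'!='z', pos 5: 'w'!='o', pos 6: 'w'=='w', pos 7: 'k'!='g', pos 8: 'q'!='h'
Differing positions: 7
Hamming distance: 7


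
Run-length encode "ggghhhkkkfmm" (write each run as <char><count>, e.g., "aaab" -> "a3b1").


Input: 'ggghhhkkkfmm'
Operation: identify consecutive runs
Runs: 'ggg' -> g3, 'hhh' -> h3, 'kkk' -> k3, 'f' -> f1, 'mm' -> m2
Encoded: g3h3k3f1m2


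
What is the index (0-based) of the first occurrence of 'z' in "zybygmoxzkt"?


Input string: 'zybygmoxzkt'
Target: 'z'
Scanning left to right: s[0]='z'
First match at index: 0


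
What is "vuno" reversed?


Input string: 'vuno'
Operation: reverse character order
Original order: 'v' -> 'u' -> 'n' -> 'o'
Reversed order: 'o' -> 'n' -> 'u' -> 'v'
Result: onuv


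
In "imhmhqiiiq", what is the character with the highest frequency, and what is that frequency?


Input: 'imhmhqiiiq'
Operation: tally each character
Counts: 'h':2, 'i':4, 'm':2, 'q':2
Maximum: 'i' appears 4 times


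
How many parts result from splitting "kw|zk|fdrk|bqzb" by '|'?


Input string: 'kw|zk|fdrk|bqzb'
Delimiter: '|'
Split result: 'kw', 'zk', 'fdrk', 'bqzb'
Number of parts: 4


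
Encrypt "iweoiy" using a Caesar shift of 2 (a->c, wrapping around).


Input: 'iweoiy', shift = 2
Operation: for each letter, (position + 2) mod 26
Mapping: 'i'(8+2=10)->'k', 'w'(22+2=24)->'y', 'e'(4+2=6)->'g', 'o'(14+2=16)->'q', 'i'(8+2=10)->'k', 'y'(24+2=26, 26 mod 26=0)->'a'
Result: kygqka


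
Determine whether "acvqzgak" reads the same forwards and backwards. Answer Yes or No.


Input string: 'acvqzgak'
Reversed: 'kagzqvca'
Compare pairs: s[0]='a' vs s[7]='k' (mismatch), s[1]='c' vs s[6]='a' (mismatch), s[2]='v' vs s[5]='g' (mismatch), s[3]='q' vs s[4]='z' (mismatch)
Palindrome: No


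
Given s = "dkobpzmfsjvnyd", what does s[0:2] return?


Input string: 'dkobpzmfsjvnyd'
Operation: slice [0:2]
Extract characters: s[0]='d', s[1]='k'
Result: dk


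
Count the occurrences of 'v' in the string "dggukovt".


Input string: 'dggukovt'
Target character: 'v'
Scan each position: s[6]='v'
Matches found at indices: 6
Total: 1


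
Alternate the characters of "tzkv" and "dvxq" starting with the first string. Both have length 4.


String 1: 'tzkv'
String 2: 'dvxq'
Operation: alternate characters
Pairs: 't'+'d', 'z'+'v', 'k'+'x', 'v'+'q'
Result: tdzvkxvq


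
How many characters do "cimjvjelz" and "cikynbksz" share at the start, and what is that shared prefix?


String 1: 'cimjvjelz'
String 2: 'cikynbksz'
Compare position by position:
pos 0: 'c' vs 'c' match
pos 1: 'i' vs 'i' match
pos 2: 'm' vs 'k' differ -> stop
Longest common prefix: "ci" (length 2)


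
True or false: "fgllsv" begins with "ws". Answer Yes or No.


Input string: 'fgllsv'
Prefix to check: 'ws'
First 2 characters of input: 'fg'
Match: False
Result: No


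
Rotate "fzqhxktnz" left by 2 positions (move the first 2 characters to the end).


Input: 'fzqhxktnz', shift = 2
Operation: split at index 2 and swap parts
Front part s[0:2] = 'fz'
Back part s[2:] = 'qhxktnz'
Rotated = back + front = 'qhxktnz' + 'fz'
Result: qhxktnzfz


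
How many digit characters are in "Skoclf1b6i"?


Input string: 'Skoclf1b6i'
Operation: count digit characters (0-9)
Scan: 'S', 'k', 'o', 'c', 'l', 'f', '1'(digit), 'b', '6'(digit), 'i'
Digits found: 2
Result: 2


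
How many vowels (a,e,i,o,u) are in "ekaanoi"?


Input string: 'ekaanoi'
Operation: count vowels (a, e, i, o, u)
Scan: s[0]='e' (vowel), s[1]='k', s[2]='a' (vowel), s[3]='a' (vowel), s[4]='n', s[5]='o' (vowel), s[6]='i' (vowel)
Vowels found: 5
Result: 5


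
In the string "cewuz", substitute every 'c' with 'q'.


Input string: 'cewuz'
Operation: replace 'c' with 'q'
Positions of 'c': 0
After replacement: qewuz


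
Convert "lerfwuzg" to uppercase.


Input string: 'lerfwuzg'
Operation: convert each letter to uppercase
Mapping: 'l'->'L', 'e'->'E', 'r'->'R', 'f'->'F', 'w'->'W', 'u'->'U', 'z'->'Z', 'g'->'G'
Result: LERFWUZG


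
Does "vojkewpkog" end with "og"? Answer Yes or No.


Input string: 'vojkewpkog'
Suffix to check: 'og'
Last 2 characters of input: 'og'
Match: True
Result: Yes


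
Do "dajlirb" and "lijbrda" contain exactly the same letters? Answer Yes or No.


String 1: 'dajlirb' -> sorted: 'abdijlr'
String 2: 'lijbrda' -> sorted: 'abdijlr'
Compare sorted forms: 'abdijlr' == 'abdijlr'
Anagram: Yes


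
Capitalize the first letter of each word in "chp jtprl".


Input string: 'chp jtprl'
Operation: capitalize first letter of each word
Word transformations: 'chp'->'Chp', 'jtprl'->'Jtprl'
Result: Chp Jtprl


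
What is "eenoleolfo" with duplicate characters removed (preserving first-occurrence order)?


Input: 'eenoleolfo'
Operation: keep first occurrence of each character
Scan: s[0]='e' new -> keep; s[1]='e' seen -> skip; s[2]='n' new -> keep; s[3]='o' new -> keep; s[4]='l' new -> keep; s[5]='e' seen -> skip; s[6]='o' seen -> skip; s[7]='l' seen -> skip; s[8]='f' new -> keep; s[9]='o' seen -> skip
Result: enolf


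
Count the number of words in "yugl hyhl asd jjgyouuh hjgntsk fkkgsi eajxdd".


Input string: 'yugl hyhl asd jjgyouuh hjgntsk fkkgsi eajxdd'
Operation: split by spaces
Words found: 'yugl', 'hyhl', 'asd', 'jjgyouuh', 'hjgntsk', 'fkkgsi', 'eajxdd'
Word count: 7


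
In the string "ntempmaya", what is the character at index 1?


Input string: 'ntempmaya'
Operation: get character at index 1
Index mapping: s[0]='n', s[1]='t'
Result: 't'


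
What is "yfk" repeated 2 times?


Input string: 'yfk'
Operation: repeat 2 times
Concatenation: 'yfk' + 'yfk'
Result: yfkyfk


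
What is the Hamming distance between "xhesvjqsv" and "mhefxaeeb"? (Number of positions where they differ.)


String 1: 'xhesvjqsv'
String 2: 'mhefxaeeb'
Compare each position: pos 0: 'x'!='m', pos 1: 'h'=='h', pos 2: 'e'=='e', pos 3: 's'!='f', pos 4: 'v'!='x', pos 5: 'j'!='a', pos 6: 'q'!='e', pos 7: 's'!='e', pos 8: 'v'!='b'
Differing positions: 7
Hamming distance: 7


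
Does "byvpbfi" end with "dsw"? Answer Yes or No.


Input string: 'byvpbfi'
Suffix to check: 'dsw'
Last 3 characters of input: 'bfi'
Match: False
Result: No


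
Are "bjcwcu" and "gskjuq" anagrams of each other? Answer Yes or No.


String 1: 'bjcwcu' -> sorted: 'bccjuw'
String 2: 'gskjuq' -> sorted: 'gjkqsu'
Compare sorted forms: 'bccjuw' != 'gjkqsu'
Anagram: No


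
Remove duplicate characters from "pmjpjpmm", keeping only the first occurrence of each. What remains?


Input: 'pmjpjpmm'
Operation: keep first occurrence of each character
Scan: s[0]='p' new -> keep; s[1]='m' new -> keep; s[2]='j' new -> keep; s[3]='p' seen -> skip; s[4]='j' seen -> skip; s[5]='p' seen -> skip; s[6]='m' seen -> skip; s[7]='m' seen -> skip
Result: pmj


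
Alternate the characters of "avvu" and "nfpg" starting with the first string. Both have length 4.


String 1: 'avvu'
String 2: 'nfpg'
Operation: alternate characters
Pairs: 'a'+'n', 'v'+'f', 'v'+'p', 'u'+'g'
Result: anvfvpug


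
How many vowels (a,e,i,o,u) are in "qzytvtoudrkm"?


Input string: 'qzytvtoudrkm'
Operation: count vowels (a, e, i, o, u)
Scan: s[0]='q', s[1]='z', s[2]='y', s[3]='t', s[4]='v', s[5]='t', s[6]='o' (vowel), s[7]='u' (vowel), s[8]='d', s[9]='r', s[10]='k', s[11]='m'
Vowels found: 2
Result: 2


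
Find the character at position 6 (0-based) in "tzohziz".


Input string: 'tzohziz'
Operation: get character at index 6
Index mapping: s[0]='t', s[1]='z', s[2]='o', s[3]='h', s[4]='z', s[5]='i', s[6]='z'
Result: 'z'


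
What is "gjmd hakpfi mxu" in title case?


Input string: 'gjmd hakpfi mxu'
Operation: capitalize first letter of each word
Word transformations: 'gjmd'->'Gjmd', 'hakpfi'->'Hakpfi', 'mxu'->'Mxu'
Result: Gjmd Hakpfi Mxu


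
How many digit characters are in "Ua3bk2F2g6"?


Input string: 'Ua3bk2F2g6'
Operation: count digit characters (0-9)
Scan: 'U', 'a', '3'(digit), 'b', 'k', '2'(digit), 'F', '2'(digit), 'g', '6'(digit)
Digits found: 4
Result: 4


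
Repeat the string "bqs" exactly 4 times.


Input string: 'bqs'
Operation: repeat 4 times
Concatenation: 'bqs' + 'bqs' + 'bqs' + 'bqs'
Result: bqsbqsbqsbqs


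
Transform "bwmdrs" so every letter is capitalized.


Input string: 'bwmdrs'
Operation: convert each letter to uppercase
Mapping: 'b'->'B', 'w'->'W', 'm'->'M', 'd'->'D', 'r'->'R', 's'->'S'
Result: BWMDRS


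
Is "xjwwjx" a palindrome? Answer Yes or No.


Input string: 'xjwwjx'
Reversed: 'xjwwjx'
Compare pairs: s[0]='x' vs s[5]='x' (match), s[1]='j' vs s[4]='j' (match), s[2]='w' vs s[3]='w' (match)
Palindrome: Yes


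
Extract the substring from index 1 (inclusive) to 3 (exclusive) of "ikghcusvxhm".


Input string: 'ikghcusvxhm'
Operation: slice [1:3]
Extract characters: s[1]='k', s[2]='g'
Result: kg


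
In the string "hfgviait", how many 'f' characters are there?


Input string: 'hfgviait'
Target character: 'f'
Scan each position: s[1]='f'
Matches found at indices: 1
Total: 1


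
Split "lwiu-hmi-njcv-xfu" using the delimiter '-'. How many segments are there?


Input string: 'lwiu-hmi-njcv-xfu'
Delimiter: '-'
Split result: 'lwiu', 'hmi', 'njcv', 'xfu'
Number of parts: 4


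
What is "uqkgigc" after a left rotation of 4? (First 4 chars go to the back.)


Input: 'uqkgigc', shift = 4
Operation: split at index 4 and swap parts
Front part s[0:4] = 'uqkg'
Back part s[4:] = 'igc'
Rotated = back + front = 'igc' + 'uqkg'
Result: igcuqkg


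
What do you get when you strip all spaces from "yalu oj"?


Input string: 'yalu oj'
Operation: remove all spaces
Words: 'yalu', 'oj'
Join without spaces: yaluoj


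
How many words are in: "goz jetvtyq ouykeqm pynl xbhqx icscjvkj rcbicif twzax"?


Input string: 'goz jetvtyq ouykeqm pynl xbhqx icscjvkj rcbicif twzax'
Operation: split by spaces
Words found: 'goz', 'jetvtyq', 'ouykeqm', 'pynl', 'xbhqx', 'icscjvkj', 'rcbicif', 'twzax'
Word count: 8


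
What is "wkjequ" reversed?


Input string: 'wkjequ'
Operation: reverse character order
Original order: 'w' -> 'k' -> 'j' -> 'e' -> 'q' -> 'u'
Reversed order: 'u' -> 'q' -> 'e' -> 'j' -> 'k' -> 'w'
Result: uqejkw


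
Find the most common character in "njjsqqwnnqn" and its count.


Input: 'njjsqqwnnqn'
Operation: tally each character
Counts: 'j':2, 'n':4, 'q':3, 's':1, 'w':1
Maximum: 'n' appears 4 times


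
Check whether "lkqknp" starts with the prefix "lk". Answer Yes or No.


Input string: 'lkqknp'
Prefix to check: 'lk'
First 2 characters of input: 'lk'
Match: True
Result: Yes


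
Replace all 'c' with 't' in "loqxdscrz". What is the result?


Input string: 'loqxdscrz'
Operation: replace 'c' with 't'
Positions of 'c': 6
After replacement: loqxdstrz


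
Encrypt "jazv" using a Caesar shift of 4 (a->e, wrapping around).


Input: 'jazv', shift = 4
Operation: for each letter, (position + 4) mod 26
Mapping: 'j'(9+4=13)->'n', 'a'(0+4=4)->'e', 'z'(25+4=29, 29 mod 26=3)->'d', 'v'(21+4=25)->'z'
Result: nedz


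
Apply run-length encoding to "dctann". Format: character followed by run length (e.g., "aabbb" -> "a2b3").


Input: 'dctann'
Operation: identify consecutive runs
Runs: 'd' -> d1, 'c' -> c1, 't' -> t1, 'a' -> a1, 'nn' -> n2
Encoded: d1c1t1a1n2


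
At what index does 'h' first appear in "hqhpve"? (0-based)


Input string: 'hqhpve'
Target: 'h'
Scanning left to right: s[0]='h'
First match at index: 0


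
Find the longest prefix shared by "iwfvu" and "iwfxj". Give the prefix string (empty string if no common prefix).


String 1: 'iwfvu'
String 2: 'iwfxj'
Compare position by position:
pos 0: 'i' vs 'i' match
pos 1: 'w' vs 'w' match
pos 2: 'f' vs 'f' match
pos 3: 'v' vs 'x' differ -> stop
Longest common prefix: "iwf" (length 3)


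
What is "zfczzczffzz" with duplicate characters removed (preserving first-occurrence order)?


Input: 'zfczzczffzz'
Operation: keep first occurrence of each character
Scan: s[0]='z' new -> keep; s[1]='f' new -> keep; s[2]='c' new -> keep; s[3]='z' seen -> skip; s[4]='z' seen -> skip; s[5]='c' seen -> skip; s[6]='z' seen -> skip; s[7]='f' seen -> skip; s[8]='f' seen -> skip; s[9]='z' seen -> skip; s[10]='z' seen -> skip
Result: zfc


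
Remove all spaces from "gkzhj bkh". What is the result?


Input string: 'gkzhj bkh'
Operation: remove all spaces
Words: 'gkzhj', 'bkh'
Join without spaces: gkzhjbkh


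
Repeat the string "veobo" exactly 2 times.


Input string: 'veobo'
Operation: repeat 2 times
Concatenation: 'veobo' + 'veobo'
Result: veoboveobo


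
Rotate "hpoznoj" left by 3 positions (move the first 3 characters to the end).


Input: 'hpoznoj', shift = 3
Operation: split at index 3 and swap parts
Front part s[0:3] = 'hpo'
Back part s[3:] = 'znoj'
Rotated = back + front = 'znoj' + 'hpo'
Result: znojhpo
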